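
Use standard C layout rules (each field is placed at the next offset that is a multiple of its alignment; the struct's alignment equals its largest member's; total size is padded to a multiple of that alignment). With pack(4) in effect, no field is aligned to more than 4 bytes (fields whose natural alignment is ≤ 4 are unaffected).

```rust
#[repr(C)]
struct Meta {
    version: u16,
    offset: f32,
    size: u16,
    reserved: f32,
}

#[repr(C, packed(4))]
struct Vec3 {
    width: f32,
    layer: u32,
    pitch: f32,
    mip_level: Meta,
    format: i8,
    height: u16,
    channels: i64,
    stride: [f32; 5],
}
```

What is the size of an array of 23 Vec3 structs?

1380

Meta: 0..2  version  (2B, 2-aligned); 2..4  -- padding (2B); 4..8  offset  (4B, 4-aligned); 8..10  size  (2B, 2-aligned); 10..12  -- padding (2B); 12..16  reserved  (4B, 4-aligned); sizeof = 16, alignof = 4
0..4  width  (4B, 4-aligned)
4..8  layer  (4B, 4-aligned)
8..12  pitch  (4B, 4-aligned)
12..28  mip_level  (16B, 4-aligned)
28..29  format  (1B, 1-aligned)
29..30  -- padding (1B)
30..32  height  (2B, 2-aligned)
32..40  channels  (8B, 4-aligned)
40..60  stride  (20B, 4-aligned)
sizeof = 60, alignof = 4
array of 23: 23 × 60 = 1380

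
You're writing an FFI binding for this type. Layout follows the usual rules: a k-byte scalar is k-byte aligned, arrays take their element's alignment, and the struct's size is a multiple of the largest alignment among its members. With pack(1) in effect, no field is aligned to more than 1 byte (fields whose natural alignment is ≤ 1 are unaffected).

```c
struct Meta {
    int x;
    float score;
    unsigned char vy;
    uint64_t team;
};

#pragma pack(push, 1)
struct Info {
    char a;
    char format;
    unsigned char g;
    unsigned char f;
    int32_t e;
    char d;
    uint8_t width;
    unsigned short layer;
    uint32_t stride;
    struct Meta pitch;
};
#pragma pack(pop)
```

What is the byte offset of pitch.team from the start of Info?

32

Meta: 0..4  x  (4B, 4-aligned); 4..8  score  (4B, 4-aligned); 8..9  vy  (1B, 1-aligned); 9..16  -- padding (7B); 16..24  team  (8B, 8-aligned); sizeof = 24, alignof = 8
0..1  a  (1B, 1-aligned)
1..2  format  (1B, 1-aligned)
2..3  g  (1B, 1-aligned)
3..4  f  (1B, 1-aligned)
4..8  e  (4B, 1-aligned)
8..9  d  (1B, 1-aligned)
9..10  width  (1B, 1-aligned)
10..12  layer  (2B, 1-aligned)
12..16  stride  (4B, 1-aligned)
16..40  pitch  (24B, 1-aligned)
within Meta: team at 16
16 + 16 = 32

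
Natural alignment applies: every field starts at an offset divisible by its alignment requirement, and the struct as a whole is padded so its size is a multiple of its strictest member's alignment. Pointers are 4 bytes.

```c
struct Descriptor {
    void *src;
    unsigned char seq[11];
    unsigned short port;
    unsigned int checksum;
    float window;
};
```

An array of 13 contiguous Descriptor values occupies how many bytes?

364

src at 0 (size 4, align 4) → ends 4
seq at 4 (size 11, align 1) → ends 15
pad 1 to align 2 for port
port at 16 (size 2, align 2) → ends 18
pad 2 to align 4 for checksum
checksum at 20 (size 4, align 4) → ends 24
window at 24 (size 4, align 4) → ends 28
total 28 bytes, alignment 4
array of 13: 13 × 28 = 364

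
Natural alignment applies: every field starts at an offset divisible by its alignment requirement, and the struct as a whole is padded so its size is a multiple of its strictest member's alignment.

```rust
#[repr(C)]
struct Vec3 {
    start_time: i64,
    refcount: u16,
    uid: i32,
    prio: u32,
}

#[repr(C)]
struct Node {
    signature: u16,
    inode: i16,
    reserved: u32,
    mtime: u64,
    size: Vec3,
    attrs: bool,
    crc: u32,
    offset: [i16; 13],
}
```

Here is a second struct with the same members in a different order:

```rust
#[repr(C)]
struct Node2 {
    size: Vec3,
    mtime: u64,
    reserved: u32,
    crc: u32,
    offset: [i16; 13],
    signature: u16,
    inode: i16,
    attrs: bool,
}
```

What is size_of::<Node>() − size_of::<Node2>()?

8

Vec3: start_time at 0 (size 8, align 8) → ends 8; refcount at 8 (size 2, align 2) → ends 10; pad 2 to align 4 for uid; uid at 12 (size 4, align 4) → ends 16; prio at 16 (size 4, align 4) → ends 20; tail pad 4 to reach multiple of 8; total 24 bytes, alignment 8
signature at 0 (size 2, align 2) → ends 2
inode at 2 (size 2, align 2) → ends 4
reserved at 4 (size 4, align 4) → ends 8
mtime at 8 (size 8, align 8) → ends 16
size at 16 (size 24, align 8) → ends 40
attrs at 40 (size 1, align 1) → ends 41
pad 3 to align 4 for crc
crc at 44 (size 4, align 4) → ends 48
offset at 48 (size 26, align 2) → ends 74
tail pad 6 to reach multiple of 8
total 80 bytes, alignment 8
— Node2 —
size at 0 (size 24, align 8) → ends 24
mtime at 24 (size 8, align 8) → ends 32
reserved at 32 (size 4, align 4) → ends 36
crc at 36 (size 4, align 4) → ends 40
offset at 40 (size 26, align 2) → ends 66
signature at 66 (size 2, align 2) → ends 68
inode at 68 (size 2, align 2) → ends 70
attrs at 70 (size 1, align 1) → ends 71
tail pad 1 to reach multiple of 8
total 72 bytes, alignment 8
80 − 72 = 8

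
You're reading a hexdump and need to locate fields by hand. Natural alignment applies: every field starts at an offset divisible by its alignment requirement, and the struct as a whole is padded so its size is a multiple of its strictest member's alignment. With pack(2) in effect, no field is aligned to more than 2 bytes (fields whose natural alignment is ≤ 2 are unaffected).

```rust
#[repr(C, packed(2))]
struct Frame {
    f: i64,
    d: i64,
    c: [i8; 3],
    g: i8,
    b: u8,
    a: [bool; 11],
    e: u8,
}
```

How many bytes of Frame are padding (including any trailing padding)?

0..8  f  (8B, 2-aligned)
8..16  d  (8B, 2-aligned)
16..19  c  (3B, 1-aligned)
19..20  g  (1B, 1-aligned)
20..21  b  (1B, 1-aligned)
21..32  a  (11B, 1-aligned)
32..33  e  (1B, 1-aligned)
33..34  -- tail padding (1B)
sizeof = 34, alignof = 2
data bytes 33, size 34 → padding 1

1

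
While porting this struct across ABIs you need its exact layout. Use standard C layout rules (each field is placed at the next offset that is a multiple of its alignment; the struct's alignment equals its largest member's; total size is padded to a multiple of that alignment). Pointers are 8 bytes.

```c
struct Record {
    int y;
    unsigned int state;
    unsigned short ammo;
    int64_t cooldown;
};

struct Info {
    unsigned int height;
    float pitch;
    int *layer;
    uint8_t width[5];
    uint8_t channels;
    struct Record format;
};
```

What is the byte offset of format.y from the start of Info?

24

Record: y at 0 (size 4, align 4) → ends 4; state at 4 (size 4, align 4) → ends 8; ammo at 8 (size 2, align 2) → ends 10; pad 6 to align 8 for cooldown; cooldown at 16 (size 8, align 8) → ends 24; total 24 bytes, alignment 8
height at 0 (size 4, align 4) → ends 4
pitch at 4 (size 4, align 4) → ends 8
layer at 8 (size 8, align 8) → ends 16
width at 16 (size 5, align 1) → ends 21
channels at 21 (size 1, align 1) → ends 22
pad 2 to align 8 for format
format at 24 (size 24, align 8) → ends 48
within Record: y at 0
24 + 0 = 24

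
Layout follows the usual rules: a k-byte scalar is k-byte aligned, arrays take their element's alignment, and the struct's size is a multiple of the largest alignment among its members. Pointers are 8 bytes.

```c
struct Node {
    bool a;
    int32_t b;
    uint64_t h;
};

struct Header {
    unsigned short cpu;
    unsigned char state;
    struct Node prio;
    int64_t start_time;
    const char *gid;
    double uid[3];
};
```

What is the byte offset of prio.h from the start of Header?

16

Node: @0: a [1B, align 1] → 1; +3 pad (align 4); @4: b [4B, align 4] → 8; @8: h [8B, align 8] → 16; size 16, align 8
@0: cpu [2B, align 2] → 2
@2: state [1B, align 1] → 3
+5 pad (align 8)
@8: prio [16B, align 8] → 24
within Node: h at 8
8 + 8 = 16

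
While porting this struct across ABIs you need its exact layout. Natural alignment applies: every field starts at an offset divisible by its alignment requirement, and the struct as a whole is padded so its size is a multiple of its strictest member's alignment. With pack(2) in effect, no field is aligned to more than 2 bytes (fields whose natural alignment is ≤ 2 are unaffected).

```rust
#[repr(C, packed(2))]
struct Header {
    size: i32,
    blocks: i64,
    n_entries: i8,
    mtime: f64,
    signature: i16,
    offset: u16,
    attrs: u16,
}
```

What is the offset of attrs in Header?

26

0..4  size  (4B, 2-aligned)
4..12  blocks  (8B, 2-aligned)
12..13  n_entries  (1B, 1-aligned)
13..14  -- padding (1B)
14..22  mtime  (8B, 2-aligned)
22..24  signature  (2B, 2-aligned)
24..26  offset  (2B, 2-aligned)
26..28  attrs  (2B, 2-aligned)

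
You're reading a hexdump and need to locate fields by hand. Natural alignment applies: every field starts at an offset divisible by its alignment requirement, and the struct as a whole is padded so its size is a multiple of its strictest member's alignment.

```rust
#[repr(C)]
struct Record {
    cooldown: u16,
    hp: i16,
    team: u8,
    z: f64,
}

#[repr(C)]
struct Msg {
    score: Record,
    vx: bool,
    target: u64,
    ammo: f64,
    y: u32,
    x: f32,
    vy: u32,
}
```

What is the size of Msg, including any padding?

Record: @0: cooldown [2B, align 2] → 2; @2: hp [2B, align 2] → 4; @4: team [1B, align 1] → 5; +3 pad (align 8); @8: z [8B, align 8] → 16; size 16, align 8
@0: score [16B, align 8] → 16
@16: vx [1B, align 1] → 17
+7 pad (align 8)
@24: target [8B, align 8] → 32
@32: ammo [8B, align 8] → 40
@40: y [4B, align 4] → 44
@44: x [4B, align 4] → 48
@48: vy [4B, align 4] → 52
+4 tail pad (align 8)
size 56, align 8

56 bytes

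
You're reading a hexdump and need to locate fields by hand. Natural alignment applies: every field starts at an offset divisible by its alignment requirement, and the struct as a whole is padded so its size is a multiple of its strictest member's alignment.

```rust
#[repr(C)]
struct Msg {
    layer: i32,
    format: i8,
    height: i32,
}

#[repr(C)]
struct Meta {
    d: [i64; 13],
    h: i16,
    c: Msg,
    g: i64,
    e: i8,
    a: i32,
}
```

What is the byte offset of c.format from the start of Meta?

112

Msg: 0..4  layer  (4B, 4-aligned); 4..5  format  (1B, 1-aligned); 5..8  -- padding (3B); 8..12  height  (4B, 4-aligned); sizeof = 12, alignof = 4
0..104  d  (104B, 8-aligned)
104..106  h  (2B, 2-aligned)
106..108  -- padding (2B)
108..120  c  (12B, 4-aligned)
within Msg: format at 4
108 + 4 = 112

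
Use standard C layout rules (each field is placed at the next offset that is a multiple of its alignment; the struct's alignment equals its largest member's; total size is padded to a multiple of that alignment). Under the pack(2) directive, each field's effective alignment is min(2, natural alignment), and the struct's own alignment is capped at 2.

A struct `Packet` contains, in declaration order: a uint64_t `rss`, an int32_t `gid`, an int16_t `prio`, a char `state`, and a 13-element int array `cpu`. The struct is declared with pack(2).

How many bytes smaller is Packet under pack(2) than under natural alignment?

4

natural layout:
  @0: rss [8B, align 8] → 8
  @8: gid [4B, align 4] → 12
  @12: prio [2B, align 2] → 14
  @14: state [1B, align 1] → 15
  +1 pad (align 4)
  @16: cpu [52B, align 4] → 68
  +4 tail pad (align 8)
  size 72, align 8
packed(2) layout:
  @0: rss [8B, align 2] → 8
  @8: gid [4B, align 2] → 12
  @12: prio [2B, align 2] → 14
  @14: state [1B, align 1] → 15
  +1 pad (align 2)
  @16: cpu [52B, align 2] → 68
  size 68, align 2
72 − 68 = 4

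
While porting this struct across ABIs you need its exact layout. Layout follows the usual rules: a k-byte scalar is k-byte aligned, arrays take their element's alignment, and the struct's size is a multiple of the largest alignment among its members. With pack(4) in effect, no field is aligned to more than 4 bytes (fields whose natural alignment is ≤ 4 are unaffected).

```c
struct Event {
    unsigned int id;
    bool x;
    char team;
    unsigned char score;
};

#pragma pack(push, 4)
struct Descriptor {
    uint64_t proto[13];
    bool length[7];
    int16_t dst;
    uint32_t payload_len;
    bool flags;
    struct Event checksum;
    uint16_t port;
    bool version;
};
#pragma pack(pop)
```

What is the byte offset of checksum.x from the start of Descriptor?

Event: id at 0 (size 4, align 4) → ends 4; x at 4 (size 1, align 1) → ends 5; team at 5 (size 1, align 1) → ends 6; score at 6 (size 1, align 1) → ends 7; tail pad 1 to reach multiple of 4; total 8 bytes, alignment 4
proto at 0 (size 104, align 4) → ends 104
length at 104 (size 7, align 1) → ends 111
pad 1 to align 2 for dst
dst at 112 (size 2, align 2) → ends 114
pad 2 to align 4 for payload_len
payload_len at 116 (size 4, align 4) → ends 120
flags at 120 (size 1, align 1) → ends 121
pad 3 to align 4 for checksum
checksum at 124 (size 8, align 4) → ends 132
within Event: x at 4
124 + 4 = 128

128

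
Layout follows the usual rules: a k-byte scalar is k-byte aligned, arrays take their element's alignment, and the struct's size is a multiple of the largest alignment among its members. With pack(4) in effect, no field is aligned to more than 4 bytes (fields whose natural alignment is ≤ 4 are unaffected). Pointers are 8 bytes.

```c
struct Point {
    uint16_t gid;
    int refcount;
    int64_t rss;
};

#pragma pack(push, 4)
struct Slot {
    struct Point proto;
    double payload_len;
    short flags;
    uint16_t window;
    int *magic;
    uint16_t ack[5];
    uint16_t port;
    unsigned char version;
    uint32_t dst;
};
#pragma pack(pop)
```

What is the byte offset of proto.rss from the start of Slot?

8

Point: @0: gid [2B, align 2] → 2; +2 pad (align 4); @4: refcount [4B, align 4] → 8; @8: rss [8B, align 8] → 16; size 16, align 8
@0: proto [16B, align 4] → 16
within Point: rss at 8
0 + 8 = 8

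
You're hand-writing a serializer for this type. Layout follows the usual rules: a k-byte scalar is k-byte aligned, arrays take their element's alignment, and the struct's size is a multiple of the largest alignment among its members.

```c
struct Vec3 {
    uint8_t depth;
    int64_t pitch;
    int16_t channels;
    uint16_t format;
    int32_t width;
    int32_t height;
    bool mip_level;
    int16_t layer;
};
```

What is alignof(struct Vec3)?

member alignments: depth=1, pitch=8, channels=2, format=2, width=4, height=4, mip_level=1, layer=2
max = 8

8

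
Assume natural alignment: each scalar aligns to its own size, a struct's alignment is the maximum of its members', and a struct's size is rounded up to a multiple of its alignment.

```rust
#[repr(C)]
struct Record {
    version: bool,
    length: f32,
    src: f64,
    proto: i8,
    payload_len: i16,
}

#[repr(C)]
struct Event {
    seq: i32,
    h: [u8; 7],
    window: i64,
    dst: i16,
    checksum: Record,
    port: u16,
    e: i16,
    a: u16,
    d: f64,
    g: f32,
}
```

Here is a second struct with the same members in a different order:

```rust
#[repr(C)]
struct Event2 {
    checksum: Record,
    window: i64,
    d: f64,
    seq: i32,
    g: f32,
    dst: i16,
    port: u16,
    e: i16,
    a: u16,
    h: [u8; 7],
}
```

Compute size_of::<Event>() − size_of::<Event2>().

Record: version at 0 (size 1, align 1) → ends 1; pad 3 to align 4 for length; length at 4 (size 4, align 4) → ends 8; src at 8 (size 8, align 8) → ends 16; proto at 16 (size 1, align 1) → ends 17; pad 1 to align 2 for payload_len; payload_len at 18 (size 2, align 2) → ends 20; tail pad 4 to reach multiple of 8; total 24 bytes, alignment 8
seq at 0 (size 4, align 4) → ends 4
h at 4 (size 7, align 1) → ends 11
pad 5 to align 8 for window
window at 16 (size 8, align 8) → ends 24
dst at 24 (size 2, align 2) → ends 26
pad 6 to align 8 for checksum
checksum at 32 (size 24, align 8) → ends 56
port at 56 (size 2, align 2) → ends 58
e at 58 (size 2, align 2) → ends 60
a at 60 (size 2, align 2) → ends 62
pad 2 to align 8 for d
d at 64 (size 8, align 8) → ends 72
g at 72 (size 4, align 4) → ends 76
tail pad 4 to reach multiple of 8
total 80 bytes, alignment 8
— Event2 —
checksum at 0 (size 24, align 8) → ends 24
window at 24 (size 8, align 8) → ends 32
d at 32 (size 8, align 8) → ends 40
seq at 40 (size 4, align 4) → ends 44
g at 44 (size 4, align 4) → ends 48
dst at 48 (size 2, align 2) → ends 50
port at 50 (size 2, align 2) → ends 52
e at 52 (size 2, align 2) → ends 54
a at 54 (size 2, align 2) → ends 56
h at 56 (size 7, align 1) → ends 63
tail pad 1 to reach multiple of 8
total 64 bytes, alignment 8
80 − 64 = 16

16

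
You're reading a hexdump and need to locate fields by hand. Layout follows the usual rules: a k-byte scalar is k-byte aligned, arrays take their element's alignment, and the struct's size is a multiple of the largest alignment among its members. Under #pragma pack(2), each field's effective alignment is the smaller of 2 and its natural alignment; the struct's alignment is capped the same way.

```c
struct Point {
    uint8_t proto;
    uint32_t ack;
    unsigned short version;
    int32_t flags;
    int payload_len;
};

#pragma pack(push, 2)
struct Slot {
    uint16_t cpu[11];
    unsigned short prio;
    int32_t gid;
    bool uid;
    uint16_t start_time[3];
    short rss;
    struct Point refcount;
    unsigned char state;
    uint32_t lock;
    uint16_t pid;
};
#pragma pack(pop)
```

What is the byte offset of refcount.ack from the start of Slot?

42

Point: proto at 0 (size 1, align 1) → ends 1; pad 3 to align 4 for ack; ack at 4 (size 4, align 4) → ends 8; version at 8 (size 2, align 2) → ends 10; pad 2 to align 4 for flags; flags at 12 (size 4, align 4) → ends 16; payload_len at 16 (size 4, align 4) → ends 20; total 20 bytes, alignment 4
cpu at 0 (size 22, align 2) → ends 22
prio at 22 (size 2, align 2) → ends 24
gid at 24 (size 4, align 2) → ends 28
uid at 28 (size 1, align 1) → ends 29
pad 1 to align 2 for start_time
start_time at 30 (size 6, align 2) → ends 36
rss at 36 (size 2, align 2) → ends 38
refcount at 38 (size 20, align 2) → ends 58
within Point: ack at 4
38 + 4 = 42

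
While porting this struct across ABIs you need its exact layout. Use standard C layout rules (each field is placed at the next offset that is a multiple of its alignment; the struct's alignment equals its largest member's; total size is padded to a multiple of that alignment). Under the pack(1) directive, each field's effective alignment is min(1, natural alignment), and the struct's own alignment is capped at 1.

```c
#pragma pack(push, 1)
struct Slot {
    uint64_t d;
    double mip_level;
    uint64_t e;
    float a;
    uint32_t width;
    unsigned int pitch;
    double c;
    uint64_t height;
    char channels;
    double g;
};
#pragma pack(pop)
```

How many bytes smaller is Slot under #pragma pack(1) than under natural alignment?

11

natural layout:
  0..8  d  (8B, 8-aligned)
  8..16  mip_level  (8B, 8-aligned)
  16..24  e  (8B, 8-aligned)
  24..28  a  (4B, 4-aligned)
  28..32  width  (4B, 4-aligned)
  32..36  pitch  (4B, 4-aligned)
  36..40  -- padding (4B)
  40..48  c  (8B, 8-aligned)
  48..56  height  (8B, 8-aligned)
  56..57  channels  (1B, 1-aligned)
  57..64  -- padding (7B)
  64..72  g  (8B, 8-aligned)
  sizeof = 72, alignof = 8
packed(1) layout:
  0..8  d  (8B, 1-aligned)
  8..16  mip_level  (8B, 1-aligned)
  16..24  e  (8B, 1-aligned)
  24..28  a  (4B, 1-aligned)
  28..32  width  (4B, 1-aligned)
  32..36  pitch  (4B, 1-aligned)
  36..44  c  (8B, 1-aligned)
  44..52  height  (8B, 1-aligned)
  52..53  channels  (1B, 1-aligned)
  53..61  g  (8B, 1-aligned)
  sizeof = 61, alignof = 1
72 − 61 = 11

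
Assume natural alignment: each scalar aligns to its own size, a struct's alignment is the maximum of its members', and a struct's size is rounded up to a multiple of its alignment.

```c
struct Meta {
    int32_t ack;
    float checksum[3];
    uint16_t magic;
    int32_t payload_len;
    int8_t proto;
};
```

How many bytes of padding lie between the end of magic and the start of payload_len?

2

ack at 0 (size 4, align 4) → ends 4
checksum at 4 (size 12, align 4) → ends 16
magic at 16 (size 2, align 2) → ends 18
pad 2 to align 4 for payload_len
payload_len at 20 (size 4, align 4) → ends 24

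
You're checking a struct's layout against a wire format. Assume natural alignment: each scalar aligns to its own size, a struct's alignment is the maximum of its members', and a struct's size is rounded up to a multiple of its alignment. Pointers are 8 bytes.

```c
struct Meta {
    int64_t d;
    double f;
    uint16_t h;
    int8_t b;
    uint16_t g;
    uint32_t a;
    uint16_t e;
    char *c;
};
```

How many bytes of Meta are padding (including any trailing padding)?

@0: d [8B, align 8] → 8
@8: f [8B, align 8] → 16
@16: h [2B, align 2] → 18
@18: b [1B, align 1] → 19
+1 pad (align 2)
@20: g [2B, align 2] → 22
+2 pad (align 4)
@24: a [4B, align 4] → 28
@28: e [2B, align 2] → 30
+2 pad (align 8)
@32: c [8B, align 8] → 40
size 40, align 8
data bytes 35, size 40 → padding 5

5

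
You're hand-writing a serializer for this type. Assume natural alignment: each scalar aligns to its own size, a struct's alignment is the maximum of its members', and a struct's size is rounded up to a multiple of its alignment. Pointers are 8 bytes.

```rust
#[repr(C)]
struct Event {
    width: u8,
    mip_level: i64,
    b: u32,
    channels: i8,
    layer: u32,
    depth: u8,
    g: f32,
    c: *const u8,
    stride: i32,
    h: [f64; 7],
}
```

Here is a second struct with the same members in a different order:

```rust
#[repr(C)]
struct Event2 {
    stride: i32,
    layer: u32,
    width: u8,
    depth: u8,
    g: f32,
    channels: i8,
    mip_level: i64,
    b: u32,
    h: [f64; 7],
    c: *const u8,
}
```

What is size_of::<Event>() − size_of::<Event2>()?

0..1  width  (1B, 1-aligned)
1..8  -- padding (7B)
8..16  mip_level  (8B, 8-aligned)
16..20  b  (4B, 4-aligned)
20..21  channels  (1B, 1-aligned)
21..24  -- padding (3B)
24..28  layer  (4B, 4-aligned)
28..29  depth  (1B, 1-aligned)
29..32  -- padding (3B)
32..36  g  (4B, 4-aligned)
36..40  -- padding (4B)
40..48  c  (8B, 8-aligned)
48..52  stride  (4B, 4-aligned)
52..56  -- padding (4B)
56..112  h  (56B, 8-aligned)
sizeof = 112, alignof = 8
— Event2 —
0..4  stride  (4B, 4-aligned)
4..8  layer  (4B, 4-aligned)
8..9  width  (1B, 1-aligned)
9..10  depth  (1B, 1-aligned)
10..12  -- padding (2B)
12..16  g  (4B, 4-aligned)
16..17  channels  (1B, 1-aligned)
17..24  -- padding (7B)
24..32  mip_level  (8B, 8-aligned)
32..36  b  (4B, 4-aligned)
36..40  -- padding (4B)
40..96  h  (56B, 8-aligned)
96..104  c  (8B, 8-aligned)
sizeof = 104, alignof = 8
112 − 104 = 8

8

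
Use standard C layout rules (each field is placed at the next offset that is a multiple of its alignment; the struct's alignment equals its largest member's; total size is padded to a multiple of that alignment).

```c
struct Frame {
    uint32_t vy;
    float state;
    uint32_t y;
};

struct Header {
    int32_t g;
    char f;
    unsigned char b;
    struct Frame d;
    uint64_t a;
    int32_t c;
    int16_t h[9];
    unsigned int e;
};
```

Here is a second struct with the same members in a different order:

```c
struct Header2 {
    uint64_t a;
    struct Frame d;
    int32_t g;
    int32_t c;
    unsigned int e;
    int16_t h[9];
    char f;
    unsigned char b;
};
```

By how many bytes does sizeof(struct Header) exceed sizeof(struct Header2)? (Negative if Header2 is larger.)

8

Frame: vy at 0 (size 4, align 4) → ends 4; state at 4 (size 4, align 4) → ends 8; y at 8 (size 4, align 4) → ends 12; total 12 bytes, alignment 4
g at 0 (size 4, align 4) → ends 4
f at 4 (size 1, align 1) → ends 5
b at 5 (size 1, align 1) → ends 6
pad 2 to align 4 for d
d at 8 (size 12, align 4) → ends 20
pad 4 to align 8 for a
a at 24 (size 8, align 8) → ends 32
c at 32 (size 4, align 4) → ends 36
h at 36 (size 18, align 2) → ends 54
pad 2 to align 4 for e
e at 56 (size 4, align 4) → ends 60
tail pad 4 to reach multiple of 8
total 64 bytes, alignment 8
— Header2 —
a at 0 (size 8, align 8) → ends 8
d at 8 (size 12, align 4) → ends 20
g at 20 (size 4, align 4) → ends 24
c at 24 (size 4, align 4) → ends 28
e at 28 (size 4, align 4) → ends 32
h at 32 (size 18, align 2) → ends 50
f at 50 (size 1, align 1) → ends 51
b at 51 (size 1, align 1) → ends 52
tail pad 4 to reach multiple of 8
total 56 bytes, alignment 8
64 − 56 = 8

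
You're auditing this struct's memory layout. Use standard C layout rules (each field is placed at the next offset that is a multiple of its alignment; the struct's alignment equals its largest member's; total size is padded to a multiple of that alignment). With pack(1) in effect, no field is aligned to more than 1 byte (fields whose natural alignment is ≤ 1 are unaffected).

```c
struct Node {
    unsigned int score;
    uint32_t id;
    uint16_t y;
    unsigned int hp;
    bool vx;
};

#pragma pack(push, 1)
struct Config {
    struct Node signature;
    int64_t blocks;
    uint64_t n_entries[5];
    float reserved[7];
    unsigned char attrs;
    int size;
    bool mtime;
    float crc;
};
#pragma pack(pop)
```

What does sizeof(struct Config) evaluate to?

Node: 0..4  score  (4B, 4-aligned); 4..8  id  (4B, 4-aligned); 8..10  y  (2B, 2-aligned); 10..12  -- padding (2B); 12..16  hp  (4B, 4-aligned); 16..17  vx  (1B, 1-aligned); 17..20  -- tail padding (3B); sizeof = 20, alignof = 4
0..20  signature  (20B, 1-aligned)
20..28  blocks  (8B, 1-aligned)
28..68  n_entries  (40B, 1-aligned)
68..96  reserved  (28B, 1-aligned)
96..97  attrs  (1B, 1-aligned)
97..101  size  (4B, 1-aligned)
101..102  mtime  (1B, 1-aligned)
102..106  crc  (4B, 1-aligned)
sizeof = 106, alignof = 1

106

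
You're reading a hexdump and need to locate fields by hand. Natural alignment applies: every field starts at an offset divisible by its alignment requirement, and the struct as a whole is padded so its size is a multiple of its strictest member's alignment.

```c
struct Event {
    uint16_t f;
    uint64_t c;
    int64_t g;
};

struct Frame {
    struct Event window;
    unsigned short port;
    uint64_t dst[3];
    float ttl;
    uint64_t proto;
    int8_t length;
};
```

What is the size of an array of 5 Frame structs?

400

Event: f at 0 (size 2, align 2) → ends 2; pad 6 to align 8 for c; c at 8 (size 8, align 8) → ends 16; g at 16 (size 8, align 8) → ends 24; total 24 bytes, alignment 8
window at 0 (size 24, align 8) → ends 24
port at 24 (size 2, align 2) → ends 26
pad 6 to align 8 for dst
dst at 32 (size 24, align 8) → ends 56
ttl at 56 (size 4, align 4) → ends 60
pad 4 to align 8 for proto
proto at 64 (size 8, align 8) → ends 72
length at 72 (size 1, align 1) → ends 73
tail pad 7 to reach multiple of 8
total 80 bytes, alignment 8
array of 5: 5 × 80 = 400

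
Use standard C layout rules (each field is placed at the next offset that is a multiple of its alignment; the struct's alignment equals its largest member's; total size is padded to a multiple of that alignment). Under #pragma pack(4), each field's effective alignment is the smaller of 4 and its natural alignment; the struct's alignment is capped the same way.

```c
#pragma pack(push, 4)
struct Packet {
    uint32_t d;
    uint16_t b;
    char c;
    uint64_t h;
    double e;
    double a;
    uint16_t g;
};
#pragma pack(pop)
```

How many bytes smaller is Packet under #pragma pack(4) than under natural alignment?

natural layout:
  0..4  d  (4B, 4-aligned)
  4..6  b  (2B, 2-aligned)
  6..7  c  (1B, 1-aligned)
  7..8  -- padding (1B)
  8..16  h  (8B, 8-aligned)
  16..24  e  (8B, 8-aligned)
  24..32  a  (8B, 8-aligned)
  32..34  g  (2B, 2-aligned)
  34..40  -- tail padding (6B)
  sizeof = 40, alignof = 8
packed(4) layout:
  0..4  d  (4B, 4-aligned)
  4..6  b  (2B, 2-aligned)
  6..7  c  (1B, 1-aligned)
  7..8  -- padding (1B)
  8..16  h  (8B, 4-aligned)
  16..24  e  (8B, 4-aligned)
  24..32  a  (8B, 4-aligned)
  32..34  g  (2B, 2-aligned)
  34..36  -- tail padding (2B)
  sizeof = 36, alignof = 4
40 − 36 = 4

4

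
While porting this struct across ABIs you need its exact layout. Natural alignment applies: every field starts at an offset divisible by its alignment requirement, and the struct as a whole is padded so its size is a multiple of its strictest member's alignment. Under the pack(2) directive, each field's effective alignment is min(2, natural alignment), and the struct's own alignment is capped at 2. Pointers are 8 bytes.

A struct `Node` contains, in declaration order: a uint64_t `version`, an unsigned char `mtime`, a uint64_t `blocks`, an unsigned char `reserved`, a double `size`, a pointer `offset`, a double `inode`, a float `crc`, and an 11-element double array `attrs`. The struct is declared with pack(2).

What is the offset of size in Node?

@0: version [8B, align 2] → 8
@8: mtime [1B, align 1] → 9
+1 pad (align 2)
@10: blocks [8B, align 2] → 18
@18: reserved [1B, align 1] → 19
+1 pad (align 2)
@20: size [8B, align 2] → 28

20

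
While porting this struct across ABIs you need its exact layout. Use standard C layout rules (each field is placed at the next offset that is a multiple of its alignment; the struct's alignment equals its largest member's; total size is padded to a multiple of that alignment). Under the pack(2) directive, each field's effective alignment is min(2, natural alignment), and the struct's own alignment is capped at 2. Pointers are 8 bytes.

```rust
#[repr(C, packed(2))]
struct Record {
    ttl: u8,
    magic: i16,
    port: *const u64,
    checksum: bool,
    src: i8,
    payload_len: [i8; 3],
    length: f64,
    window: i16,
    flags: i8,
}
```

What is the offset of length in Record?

18

ttl at 0 (size 1, align 1) → ends 1
pad 1 to align 2 for magic
magic at 2 (size 2, align 2) → ends 4
port at 4 (size 8, align 2) → ends 12
checksum at 12 (size 1, align 1) → ends 13
src at 13 (size 1, align 1) → ends 14
payload_len at 14 (size 3, align 1) → ends 17
pad 1 to align 2 for length
length at 18 (size 8, align 2) → ends 26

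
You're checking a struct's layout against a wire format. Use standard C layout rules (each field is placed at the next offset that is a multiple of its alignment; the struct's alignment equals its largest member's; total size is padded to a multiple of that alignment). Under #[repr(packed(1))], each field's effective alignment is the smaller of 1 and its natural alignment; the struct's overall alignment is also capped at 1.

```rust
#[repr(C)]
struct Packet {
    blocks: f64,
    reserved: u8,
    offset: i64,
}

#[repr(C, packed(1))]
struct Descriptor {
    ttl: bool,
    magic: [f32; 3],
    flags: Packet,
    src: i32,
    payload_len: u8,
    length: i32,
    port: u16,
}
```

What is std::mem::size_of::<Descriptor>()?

Packet: blocks at 0 (size 8, align 8) → ends 8; reserved at 8 (size 1, align 1) → ends 9; pad 7 to align 8 for offset; offset at 16 (size 8, align 8) → ends 24; total 24 bytes, alignment 8
ttl at 0 (size 1, align 1) → ends 1
magic at 1 (size 12, align 1) → ends 13
flags at 13 (size 24, align 1) → ends 37
src at 37 (size 4, align 1) → ends 41
payload_len at 41 (size 1, align 1) → ends 42
length at 42 (size 4, align 1) → ends 46
port at 46 (size 2, align 1) → ends 48
total 48 bytes, alignment 1

48 bytes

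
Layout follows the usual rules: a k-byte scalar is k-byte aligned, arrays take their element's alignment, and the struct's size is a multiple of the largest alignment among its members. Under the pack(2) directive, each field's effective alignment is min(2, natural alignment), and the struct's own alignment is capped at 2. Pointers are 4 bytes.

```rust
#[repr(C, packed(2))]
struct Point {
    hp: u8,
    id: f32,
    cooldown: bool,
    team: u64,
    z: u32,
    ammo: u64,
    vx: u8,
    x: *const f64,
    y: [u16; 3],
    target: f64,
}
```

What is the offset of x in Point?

hp at 0 (size 1, align 1) → ends 1
pad 1 to align 2 for id
id at 2 (size 4, align 2) → ends 6
cooldown at 6 (size 1, align 1) → ends 7
pad 1 to align 2 for team
team at 8 (size 8, align 2) → ends 16
z at 16 (size 4, align 2) → ends 20
ammo at 20 (size 8, align 2) → ends 28
vx at 28 (size 1, align 1) → ends 29
pad 1 to align 2 for x
x at 30 (size 4, align 2) → ends 34

30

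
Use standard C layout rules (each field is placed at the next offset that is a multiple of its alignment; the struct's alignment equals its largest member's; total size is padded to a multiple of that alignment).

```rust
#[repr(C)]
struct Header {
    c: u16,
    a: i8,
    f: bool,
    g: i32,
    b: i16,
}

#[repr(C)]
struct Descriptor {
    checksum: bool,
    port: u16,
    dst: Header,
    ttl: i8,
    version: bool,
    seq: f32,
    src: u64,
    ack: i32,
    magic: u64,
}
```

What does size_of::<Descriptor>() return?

48 bytes

Header: c at 0 (size 2, align 2) → ends 2; a at 2 (size 1, align 1) → ends 3; f at 3 (size 1, align 1) → ends 4; g at 4 (size 4, align 4) → ends 8; b at 8 (size 2, align 2) → ends 10; tail pad 2 to reach multiple of 4; total 12 bytes, alignment 4
checksum at 0 (size 1, align 1) → ends 1
pad 1 to align 2 for port
port at 2 (size 2, align 2) → ends 4
dst at 4 (size 12, align 4) → ends 16
ttl at 16 (size 1, align 1) → ends 17
version at 17 (size 1, align 1) → ends 18
pad 2 to align 4 for seq
seq at 20 (size 4, align 4) → ends 24
src at 24 (size 8, align 8) → ends 32
ack at 32 (size 4, align 4) → ends 36
pad 4 to align 8 for magic
magic at 40 (size 8, align 8) → ends 48
total 48 bytes, alignment 8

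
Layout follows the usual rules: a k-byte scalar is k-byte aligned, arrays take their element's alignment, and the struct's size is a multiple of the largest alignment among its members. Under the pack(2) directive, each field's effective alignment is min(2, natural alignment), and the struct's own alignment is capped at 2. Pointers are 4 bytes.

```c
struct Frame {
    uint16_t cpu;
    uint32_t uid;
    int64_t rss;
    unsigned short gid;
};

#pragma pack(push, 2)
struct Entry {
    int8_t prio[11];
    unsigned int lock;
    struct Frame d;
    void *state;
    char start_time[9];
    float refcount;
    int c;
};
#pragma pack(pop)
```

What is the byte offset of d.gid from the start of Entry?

32

Frame: cpu at 0 (size 2, align 2) → ends 2; pad 2 to align 4 for uid; uid at 4 (size 4, align 4) → ends 8; rss at 8 (size 8, align 8) → ends 16; gid at 16 (size 2, align 2) → ends 18; tail pad 6 to reach multiple of 8; total 24 bytes, alignment 8
prio at 0 (size 11, align 1) → ends 11
pad 1 to align 2 for lock
lock at 12 (size 4, align 2) → ends 16
d at 16 (size 24, align 2) → ends 40
within Frame: gid at 16
16 + 16 = 32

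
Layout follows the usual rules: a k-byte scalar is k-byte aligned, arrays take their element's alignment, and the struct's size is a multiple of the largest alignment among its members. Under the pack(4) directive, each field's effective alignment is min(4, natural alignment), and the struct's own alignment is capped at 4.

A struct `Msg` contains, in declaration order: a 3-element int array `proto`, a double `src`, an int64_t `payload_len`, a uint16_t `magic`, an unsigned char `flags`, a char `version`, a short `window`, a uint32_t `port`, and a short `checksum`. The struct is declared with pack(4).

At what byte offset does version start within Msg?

@0: proto [12B, align 4] → 12
@12: src [8B, align 4] → 20
@20: payload_len [8B, align 4] → 28
@28: magic [2B, align 2] → 30
@30: flags [1B, align 1] → 31
@31: version [1B, align 1] → 32

31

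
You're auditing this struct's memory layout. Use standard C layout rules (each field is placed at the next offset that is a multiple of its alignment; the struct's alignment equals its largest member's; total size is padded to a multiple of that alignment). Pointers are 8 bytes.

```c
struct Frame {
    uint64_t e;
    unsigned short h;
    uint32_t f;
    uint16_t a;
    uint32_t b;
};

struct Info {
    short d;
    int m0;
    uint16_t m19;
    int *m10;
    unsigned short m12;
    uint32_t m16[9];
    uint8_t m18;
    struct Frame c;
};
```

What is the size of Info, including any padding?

Frame: @0: e [8B, align 8] → 8; @8: h [2B, align 2] → 10; +2 pad (align 4); @12: f [4B, align 4] → 16; @16: a [2B, align 2] → 18; +2 pad (align 4); @20: b [4B, align 4] → 24; size 24, align 8
@0: d [2B, align 2] → 2
+2 pad (align 4)
@4: m0 [4B, align 4] → 8
@8: m19 [2B, align 2] → 10
+6 pad (align 8)
@16: m10 [8B, align 8] → 24
@24: m12 [2B, align 2] → 26
+2 pad (align 4)
@28: m16 [36B, align 4] → 64
@64: m18 [1B, align 1] → 65
+7 pad (align 8)
@72: c [24B, align 8] → 96
size 96, align 8

96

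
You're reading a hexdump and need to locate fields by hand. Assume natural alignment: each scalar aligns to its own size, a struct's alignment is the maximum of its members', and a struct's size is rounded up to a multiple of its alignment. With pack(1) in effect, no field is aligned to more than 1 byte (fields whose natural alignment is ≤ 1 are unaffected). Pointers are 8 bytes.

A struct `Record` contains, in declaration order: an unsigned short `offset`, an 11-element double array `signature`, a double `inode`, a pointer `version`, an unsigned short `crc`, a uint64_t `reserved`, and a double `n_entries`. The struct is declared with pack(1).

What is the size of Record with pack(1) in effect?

124

@0: offset [2B, align 1] → 2
@2: signature [88B, align 1] → 90
@90: inode [8B, align 1] → 98
@98: version [8B, align 1] → 106
@106: crc [2B, align 1] → 108
@108: reserved [8B, align 1] → 116
@116: n_entries [8B, align 1] → 124
size 124, align 1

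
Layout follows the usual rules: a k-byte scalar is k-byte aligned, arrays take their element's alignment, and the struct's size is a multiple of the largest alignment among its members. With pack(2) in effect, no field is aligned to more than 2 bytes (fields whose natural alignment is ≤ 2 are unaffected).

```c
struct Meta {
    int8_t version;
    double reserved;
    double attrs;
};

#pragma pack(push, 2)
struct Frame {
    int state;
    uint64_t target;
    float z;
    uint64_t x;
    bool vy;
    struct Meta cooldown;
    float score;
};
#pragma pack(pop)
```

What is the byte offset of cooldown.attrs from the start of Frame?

42

Meta: 0..1  version  (1B, 1-aligned); 1..8  -- padding (7B); 8..16  reserved  (8B, 8-aligned); 16..24  attrs  (8B, 8-aligned); sizeof = 24, alignof = 8
0..4  state  (4B, 2-aligned)
4..12  target  (8B, 2-aligned)
12..16  z  (4B, 2-aligned)
16..24  x  (8B, 2-aligned)
24..25  vy  (1B, 1-aligned)
25..26  -- padding (1B)
26..50  cooldown  (24B, 2-aligned)
within Meta: attrs at 16
26 + 16 = 42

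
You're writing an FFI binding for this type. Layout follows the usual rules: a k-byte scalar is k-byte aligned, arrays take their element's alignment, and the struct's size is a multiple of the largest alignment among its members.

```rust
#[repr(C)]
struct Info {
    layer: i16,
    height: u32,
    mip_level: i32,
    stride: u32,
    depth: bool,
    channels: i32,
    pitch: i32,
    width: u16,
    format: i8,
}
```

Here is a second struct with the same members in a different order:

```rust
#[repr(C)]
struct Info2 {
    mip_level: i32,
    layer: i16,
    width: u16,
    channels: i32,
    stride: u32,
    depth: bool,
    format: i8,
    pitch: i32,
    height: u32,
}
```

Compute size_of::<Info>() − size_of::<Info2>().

layer at 0 (size 2, align 2) → ends 2
pad 2 to align 4 for height
height at 4 (size 4, align 4) → ends 8
mip_level at 8 (size 4, align 4) → ends 12
stride at 12 (size 4, align 4) → ends 16
depth at 16 (size 1, align 1) → ends 17
pad 3 to align 4 for channels
channels at 20 (size 4, align 4) → ends 24
pitch at 24 (size 4, align 4) → ends 28
width at 28 (size 2, align 2) → ends 30
format at 30 (size 1, align 1) → ends 31
tail pad 1 to reach multiple of 4
total 32 bytes, alignment 4
— Info2 —
mip_level at 0 (size 4, align 4) → ends 4
layer at 4 (size 2, align 2) → ends 6
width at 6 (size 2, align 2) → ends 8
channels at 8 (size 4, align 4) → ends 12
stride at 12 (size 4, align 4) → ends 16
depth at 16 (size 1, align 1) → ends 17
format at 17 (size 1, align 1) → ends 18
pad 2 to align 4 for pitch
pitch at 20 (size 4, align 4) → ends 24
height at 24 (size 4, align 4) → ends 28
total 28 bytes, alignment 4
32 − 28 = 4

4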